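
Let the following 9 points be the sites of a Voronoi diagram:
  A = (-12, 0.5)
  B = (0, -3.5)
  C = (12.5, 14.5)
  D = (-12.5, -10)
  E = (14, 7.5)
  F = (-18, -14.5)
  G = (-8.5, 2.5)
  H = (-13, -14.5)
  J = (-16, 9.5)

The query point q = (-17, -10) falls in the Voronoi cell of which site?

D

Squared Euclidean distances:
|qA|² = 25 + 110.25 = 135.25
|qB|² = 289 + 42.25 = 331.25
|qC|² = 870.25 + 600.25 = 1470.5
|qD|² = 20.25 + 0 = 20.25
|qE|² = 961 + 306.25 = 1267.25
|qF|² = 1 + 20.25 = 21.25
|qG|² = 72.25 + 156.25 = 228.5
|qH|² = 16 + 20.25 = 36.25
|qJ|² = 1 + 380.25 = 381.25
D is nearest.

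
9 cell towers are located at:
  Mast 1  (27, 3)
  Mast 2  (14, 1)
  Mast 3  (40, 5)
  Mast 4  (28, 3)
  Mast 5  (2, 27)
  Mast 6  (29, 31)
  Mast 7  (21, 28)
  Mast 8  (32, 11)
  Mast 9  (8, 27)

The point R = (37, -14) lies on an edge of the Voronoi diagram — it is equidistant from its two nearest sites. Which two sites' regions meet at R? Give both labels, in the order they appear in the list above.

Squared distances from R to each site:
d²(R, Mast 1) = (37−27)² + (-14−3)² = 100 + 289 = 389
d²(R, Mast 2) = (37−14)² + (-14−1)² = 529 + 225 = 754
d²(R, Mast 3) = (37−40)² + (-14−5)² = 9 + 361 = 370
d²(R, Mast 4) = (37−28)² + (-14−3)² = 81 + 289 = 370
d²(R, Mast 5) = (37−2)² + (-14−27)² = 1225 + 1681 = 2906
d²(R, Mast 6) = (37−29)² + (-14−31)² = 64 + 2025 = 2089
d²(R, Mast 7) = (37−21)² + (-14−28)² = 256 + 1764 = 2020
d²(R, Mast 8) = (37−32)² + (-14−11)² = 25 + 625 = 650
d²(R, Mast 9) = (37−8)² + (-14−27)² = 841 + 1681 = 2522
R is equidistant from Mast 3 and Mast 4 (both at squared distance 370), and every other site is strictly farther — so R lies on the Mast 3–Mast 4 Voronoi edge.

Mast 3 and Mast 4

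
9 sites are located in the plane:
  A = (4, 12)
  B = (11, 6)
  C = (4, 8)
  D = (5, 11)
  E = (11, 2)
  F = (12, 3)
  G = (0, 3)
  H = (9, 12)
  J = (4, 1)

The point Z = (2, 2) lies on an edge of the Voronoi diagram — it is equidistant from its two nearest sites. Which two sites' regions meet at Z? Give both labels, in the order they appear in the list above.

G and J

Squared distances from Z to each site:
|ZA|² = (2−4)² + (2−12)² = 4 + 100 = 104
|ZB|² = (2−11)² + (2−6)² = 81 + 16 = 97
|ZC|² = (2−4)² + (2−8)² = 4 + 36 = 40
|ZD|² = (2−5)² + (2−11)² = 9 + 81 = 90
|ZE|² = (2−11)² + (2−2)² = 81 + 0 = 81
|ZF|² = (2−12)² + (2−3)² = 100 + 1 = 101
|ZG|² = (2−0)² + (2−3)² = 4 + 1 = 5
|ZH|² = (2−9)² + (2−12)² = 49 + 100 = 149
|ZJ|² = (2−4)² + (2−1)² = 4 + 1 = 5
Z is equidistant from G and J (both at squared distance 5), and every other site is strictly farther — so Z lies on the G–J Voronoi edge.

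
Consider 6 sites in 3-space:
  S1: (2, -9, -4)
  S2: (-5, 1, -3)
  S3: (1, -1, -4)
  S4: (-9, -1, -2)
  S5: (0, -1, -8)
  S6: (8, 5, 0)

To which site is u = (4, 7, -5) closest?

S6

Since √ is increasing, it suffices to compare squared distances:
|uS1|² = (4−2)² + (7−(-9))² + (-5−(-4))² = 4 + 256 + 1 = 261
|uS2|² = (4−(-5))² + (7−1)² + (-5−(-3))² = 81 + 36 + 4 = 121
|uS3|² = (4−1)² + (7−(-1))² + (-5−(-4))² = 9 + 64 + 1 = 74
|uS4|² = (4−(-9))² + (7−(-1))² + (-5−(-2))² = 169 + 64 + 9 = 242
|uS5|² = (4−0)² + (7−(-1))² + (-5−(-8))² = 16 + 64 + 9 = 89
|uS6|² = (4−8)² + (7−5)² + (-5−0)² = 16 + 4 + 25 = 45
Minimum is at S6.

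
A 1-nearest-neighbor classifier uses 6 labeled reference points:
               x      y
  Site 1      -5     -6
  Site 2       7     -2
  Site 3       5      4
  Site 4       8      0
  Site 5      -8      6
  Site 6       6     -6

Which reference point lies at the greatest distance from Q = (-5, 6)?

Site 6

Compare squared distances (the ordering matches that of the actual distances):
d²(Q, Site 1) = (-5−(-5))² + (6−(-6))² = 0 + 144 = 144
d²(Q, Site 2) = (-5−7)² + (6−(-2))² = 144 + 64 = 208
d²(Q, Site 3) = (-5−5)² + (6−4)² = 100 + 4 = 104
d²(Q, Site 4) = (-5−8)² + (6−0)² = 169 + 36 = 205
d²(Q, Site 5) = (-5−(-8))² + (6−6)² = 9 + 0 = 9
d²(Q, Site 6) = (-5−6)² + (6−(-6))² = 121 + 144 = 265
The largest is to Site 6.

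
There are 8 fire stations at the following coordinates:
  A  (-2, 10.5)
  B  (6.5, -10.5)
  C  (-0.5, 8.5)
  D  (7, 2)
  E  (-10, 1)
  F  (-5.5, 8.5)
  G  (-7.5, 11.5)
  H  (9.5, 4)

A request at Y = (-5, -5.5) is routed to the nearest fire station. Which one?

E

Since √ is increasing, it suffices to compare squared distances:
|YA|² = 9 + 256 = 265
|YB|² = 132.25 + 25 = 157.25
|YC|² = 20.25 + 196 = 216.25
|YD|² = 144 + 56.25 = 200.25
|YE|² = 25 + 42.25 = 67.25
|YF|² = 0.25 + 196 = 196.25
|YG|² = 6.25 + 289 = 295.25
|YH|² = 210.25 + 90.25 = 300.5
The smallest is to E, so Y lies in the Voronoi region of E.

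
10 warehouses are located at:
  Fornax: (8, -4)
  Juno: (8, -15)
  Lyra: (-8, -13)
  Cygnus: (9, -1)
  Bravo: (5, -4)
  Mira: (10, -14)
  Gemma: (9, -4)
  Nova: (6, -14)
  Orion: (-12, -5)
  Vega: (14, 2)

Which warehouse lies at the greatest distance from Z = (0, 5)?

Squared Euclidean distances:
d²(Z, Fornax) = 64 + 81 = 145
d²(Z, Juno) = 64 + 400 = 464
d²(Z, Lyra) = 64 + 324 = 388
d²(Z, Cygnus) = 81 + 36 = 117
d²(Z, Bravo) = 25 + 81 = 106
d²(Z, Mira) = 100 + 361 = 461
d²(Z, Gemma) = 81 + 81 = 162
d²(Z, Nova) = 36 + 361 = 397
d²(Z, Orion) = 144 + 100 = 244
d²(Z, Vega) = 196 + 9 = 205
The largest is to Juno.

Juno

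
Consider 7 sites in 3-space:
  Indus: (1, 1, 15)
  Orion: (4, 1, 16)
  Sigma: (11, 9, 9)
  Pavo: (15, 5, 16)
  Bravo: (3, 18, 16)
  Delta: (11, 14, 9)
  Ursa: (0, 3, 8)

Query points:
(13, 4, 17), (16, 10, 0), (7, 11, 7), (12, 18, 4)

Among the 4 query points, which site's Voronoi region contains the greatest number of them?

(13, 4, 17) — d² to each: Indus:157, Orion:91, Sigma:93, Pavo:6, Bravo:297, Delta:168, Ursa:251 → nearest is Pavo
(16, 10, 0) — d² to each: Indus:531, Orion:481, Sigma:107, Pavo:282, Bravo:489, Delta:122, Ursa:369 → nearest is Sigma
(7, 11, 7) — d² to each: Indus:200, Orion:190, Sigma:24, Pavo:181, Bravo:146, Delta:29, Ursa:114 → nearest is Sigma
(12, 18, 4) — d² to each: Indus:531, Orion:497, Sigma:107, Pavo:322, Bravo:225, Delta:42, Ursa:385 → nearest is Delta
Tally — Sigma:2, Pavo:1, Delta:1. Sigma captures the most (2).

Sigma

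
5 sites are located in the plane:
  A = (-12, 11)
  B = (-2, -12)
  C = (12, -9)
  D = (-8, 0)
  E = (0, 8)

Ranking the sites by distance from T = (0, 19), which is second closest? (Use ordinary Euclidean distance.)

A

Since √ is increasing, it suffices to compare squared distances:
|TA|² = (0−(-12))² + (19−11)² = 144 + 64 = 208
|TB|² = (0−(-2))² + (19−(-12))² = 4 + 961 = 965
|TC|² = (0−12)² + (19−(-9))² = 144 + 784 = 928
|TD|² = (0−(-8))² + (19−0)² = 64 + 361 = 425
|TE|² = (0−0)² + (19−8)² = 0 + 121 = 121
Sorted ascending: E, A, D, … — the second-nearest is A.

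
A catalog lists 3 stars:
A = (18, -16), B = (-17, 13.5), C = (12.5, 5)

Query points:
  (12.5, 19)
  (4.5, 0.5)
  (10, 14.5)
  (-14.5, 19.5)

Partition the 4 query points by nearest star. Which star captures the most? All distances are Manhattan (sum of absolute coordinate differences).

(12.5, 19) — d to each: A:40.5, B:35, C:14 → nearest is C
(4.5, 0.5) — d to each: A:30, B:34.5, C:12.5 → nearest is C
(10, 14.5) — d to each: A:38.5, B:28, C:12 → nearest is C
(-14.5, 19.5) — d to each: A:68, B:8.5, C:41.5 → nearest is B
Tally — B:1, C:3. C captures the most (3).

C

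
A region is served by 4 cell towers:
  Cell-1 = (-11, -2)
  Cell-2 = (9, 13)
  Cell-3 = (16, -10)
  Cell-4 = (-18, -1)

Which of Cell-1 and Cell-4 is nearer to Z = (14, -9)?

Compare squared distances:
d²(Z, Cell-1) = (14−(-11))² + (-9−(-2))² = 625 + 49 = 674
d²(Z, Cell-4) = (14−(-18))² + (-9−(-1))² = 1024 + 64 = 1088
674 < 1088, so Cell-1 is closer.

Cell-1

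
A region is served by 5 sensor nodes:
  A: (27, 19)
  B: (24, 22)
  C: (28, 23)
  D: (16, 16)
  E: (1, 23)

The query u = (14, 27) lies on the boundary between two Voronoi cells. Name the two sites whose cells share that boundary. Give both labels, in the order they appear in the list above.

Squared distances from u to each site:
|uA|² = (14−27)² + (27−19)² = 169 + 64 = 233
|uB|² = (14−24)² + (27−22)² = 100 + 25 = 125
|uC|² = (14−28)² + (27−23)² = 196 + 16 = 212
|uD|² = (14−16)² + (27−16)² = 4 + 121 = 125
|uE|² = (14−1)² + (27−23)² = 169 + 16 = 185
u is equidistant from B and D (both at squared distance 125), and every other site is strictly farther — so u lies on the B–D Voronoi edge.

B and D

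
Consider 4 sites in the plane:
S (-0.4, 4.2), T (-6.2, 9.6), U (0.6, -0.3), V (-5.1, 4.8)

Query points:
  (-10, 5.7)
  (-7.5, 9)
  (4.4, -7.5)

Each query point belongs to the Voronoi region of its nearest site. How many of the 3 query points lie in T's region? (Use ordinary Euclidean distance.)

1

(-10, 5.7) — d² to each: S:94.41, T:29.65, U:148.36, V:24.82 → nearest is V
(-7.5, 9) — d² to each: S:73.45, T:2.05, U:152.1, V:23.4 → nearest is T
(4.4, -7.5) — d² to each: S:159.93, T:404.77, U:66.28, V:241.54 → nearest is U
1 of the 3 points has T as nearest.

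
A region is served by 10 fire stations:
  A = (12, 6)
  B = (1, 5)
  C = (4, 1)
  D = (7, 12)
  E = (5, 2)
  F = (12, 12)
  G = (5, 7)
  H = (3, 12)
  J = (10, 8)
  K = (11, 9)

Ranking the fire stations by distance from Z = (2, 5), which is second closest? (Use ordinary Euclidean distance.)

Compare squared distances (the ordering matches that of the actual distances):
|ZA|² = (2−12)² + (5−6)² = 100 + 1 = 101
|ZB|² = (2−1)² + (5−5)² = 1 + 0 = 1
|ZC|² = (2−4)² + (5−1)² = 4 + 16 = 20
|ZD|² = (2−7)² + (5−12)² = 25 + 49 = 74
|ZE|² = (2−5)² + (5−2)² = 9 + 9 = 18
|ZF|² = (2−12)² + (5−12)² = 100 + 49 = 149
|ZG|² = (2−5)² + (5−7)² = 9 + 4 = 13
|ZH|² = (2−3)² + (5−12)² = 1 + 49 = 50
|ZJ|² = (2−10)² + (5−8)² = 64 + 9 = 73
|ZK|² = (2−11)² + (5−9)² = 81 + 16 = 97
Sorted ascending: B, G, E, … — the second-nearest is G.

G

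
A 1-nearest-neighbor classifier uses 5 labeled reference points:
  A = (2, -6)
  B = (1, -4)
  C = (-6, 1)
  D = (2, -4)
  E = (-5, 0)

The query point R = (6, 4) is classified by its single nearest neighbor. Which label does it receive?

D

Compare squared distances (the ordering matches that of the actual distances):
|RA|² = (6−2)² + (4−(-6))² = 16 + 100 = 116
|RB|² = (6−1)² + (4−(-4))² = 25 + 64 = 89
|RC|² = (6−(-6))² + (4−1)² = 144 + 9 = 153
|RD|² = (6−2)² + (4−(-4))² = 16 + 64 = 80
|RE|² = (6−(-5))² + (4−0)² = 121 + 16 = 137
Minimum is at D.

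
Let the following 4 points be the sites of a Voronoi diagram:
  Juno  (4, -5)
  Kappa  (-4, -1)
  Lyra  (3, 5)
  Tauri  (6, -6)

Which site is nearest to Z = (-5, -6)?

Kappa

Squared Euclidean distances:
d²(Z, Juno) = (-5−4)² + (-6−(-5))² = 81 + 1 = 82
d²(Z, Kappa) = (-5−(-4))² + (-6−(-1))² = 1 + 25 = 26
d²(Z, Lyra) = (-5−3)² + (-6−5)² = 64 + 121 = 185
d²(Z, Tauri) = (-5−6)² + (-6−(-6))² = 121 + 0 = 121
Kappa is nearest.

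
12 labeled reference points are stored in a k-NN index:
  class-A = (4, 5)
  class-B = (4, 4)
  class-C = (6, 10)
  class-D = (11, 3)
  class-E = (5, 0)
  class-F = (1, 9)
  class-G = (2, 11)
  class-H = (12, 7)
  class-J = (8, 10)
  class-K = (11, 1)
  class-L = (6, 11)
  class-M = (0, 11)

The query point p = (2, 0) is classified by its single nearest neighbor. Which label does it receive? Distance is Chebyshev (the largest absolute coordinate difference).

d(p, class-A) = max(2, 5) = 5
d(p, class-B) = max(2, 4) = 4
d(p, class-C) = max(4, 10) = 10
d(p, class-D) = max(9, 3) = 9
d(p, class-E) = max(3, 0) = 3
d(p, class-F) = max(1, 9) = 9
d(p, class-G) = max(0, 11) = 11
d(p, class-H) = max(10, 7) = 10
d(p, class-J) = max(6, 10) = 10
d(p, class-K) = max(9, 1) = 9
d(p, class-L) = max(4, 11) = 11
d(p, class-M) = max(2, 11) = 11
The smallest is to class-E, so p lies in the Voronoi region of class-E.

class-E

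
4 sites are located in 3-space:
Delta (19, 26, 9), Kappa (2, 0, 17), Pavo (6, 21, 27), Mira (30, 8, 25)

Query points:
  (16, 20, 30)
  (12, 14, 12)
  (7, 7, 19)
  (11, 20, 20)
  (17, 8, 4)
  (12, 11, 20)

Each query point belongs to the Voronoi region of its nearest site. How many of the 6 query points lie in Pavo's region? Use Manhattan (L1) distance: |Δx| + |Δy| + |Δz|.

(16, 20, 30) — d to each: Delta:30, Kappa:47, Pavo:14, Mira:31 → nearest is Pavo
(12, 14, 12) — d to each: Delta:22, Kappa:29, Pavo:28, Mira:37 → nearest is Delta
(7, 7, 19) — d to each: Delta:41, Kappa:14, Pavo:23, Mira:30 → nearest is Kappa
(11, 20, 20) — d to each: Delta:25, Kappa:32, Pavo:13, Mira:36 → nearest is Pavo
(17, 8, 4) — d to each: Delta:25, Kappa:36, Pavo:47, Mira:34 → nearest is Delta
(12, 11, 20) — d to each: Delta:33, Kappa:24, Pavo:23, Mira:26 → nearest is Pavo
3 of the 6 points have Pavo as nearest.

3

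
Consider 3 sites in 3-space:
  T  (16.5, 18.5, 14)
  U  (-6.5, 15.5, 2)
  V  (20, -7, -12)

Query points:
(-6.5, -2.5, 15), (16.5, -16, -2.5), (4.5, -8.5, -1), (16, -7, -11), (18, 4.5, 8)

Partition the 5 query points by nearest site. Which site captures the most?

V

(-6.5, -2.5, 15) — d² to each: T:971, U:493, V:1451.5 → nearest is U
(16.5, -16, -2.5) — d² to each: T:1462.5, U:1541.5, V:183.5 → nearest is V
(4.5, -8.5, -1) — d² to each: T:1098, U:706, V:363.5 → nearest is V
(16, -7, -11) — d² to each: T:1275.5, U:1181.5, V:17 → nearest is V
(18, 4.5, 8) — d² to each: T:234.25, U:757.25, V:536.25 → nearest is T
Tally — T:1, U:1, V:3. V captures the most (3).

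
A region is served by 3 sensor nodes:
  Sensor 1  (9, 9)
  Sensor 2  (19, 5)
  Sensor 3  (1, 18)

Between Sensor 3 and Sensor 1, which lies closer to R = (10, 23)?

Sensor 3

Compare squared distances:
d²(R, Sensor 3) = (10−1)² + (23−18)² = 81 + 25 = 106
d²(R, Sensor 1) = (10−9)² + (23−9)² = 1 + 196 = 197
106 < 197, so Sensor 3 is closer.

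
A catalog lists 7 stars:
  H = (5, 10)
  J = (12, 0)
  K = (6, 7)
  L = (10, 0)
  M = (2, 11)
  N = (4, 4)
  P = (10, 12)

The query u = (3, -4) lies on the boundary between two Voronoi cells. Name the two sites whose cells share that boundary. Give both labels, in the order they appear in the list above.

Squared distances from u to each site:
|uH|² = (3−5)² + (-4−10)² = 4 + 196 = 200
|uJ|² = (3−12)² + (-4−0)² = 81 + 16 = 97
|uK|² = (3−6)² + (-4−7)² = 9 + 121 = 130
|uL|² = (3−10)² + (-4−0)² = 49 + 16 = 65
|uM|² = (3−2)² + (-4−11)² = 1 + 225 = 226
|uN|² = (3−4)² + (-4−4)² = 1 + 64 = 65
|uP|² = (3−10)² + (-4−12)² = 49 + 256 = 305
u is equidistant from L and N (both at squared distance 65), and every other site is strictly farther — so u lies on the L–N Voronoi edge.

L and N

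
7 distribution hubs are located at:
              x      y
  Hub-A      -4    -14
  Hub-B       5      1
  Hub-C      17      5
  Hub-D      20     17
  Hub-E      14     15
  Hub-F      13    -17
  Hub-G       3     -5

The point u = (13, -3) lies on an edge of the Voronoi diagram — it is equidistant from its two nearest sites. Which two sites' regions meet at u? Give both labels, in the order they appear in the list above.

Hub-B and Hub-C

Squared distances from u to each site:
d²(u, Hub-A) = (13−(-4))² + (-3−(-14))² = 289 + 121 = 410
d²(u, Hub-B) = (13−5)² + (-3−1)² = 64 + 16 = 80
d²(u, Hub-C) = (13−17)² + (-3−5)² = 16 + 64 = 80
d²(u, Hub-D) = (13−20)² + (-3−17)² = 49 + 400 = 449
d²(u, Hub-E) = (13−14)² + (-3−15)² = 1 + 324 = 325
d²(u, Hub-F) = (13−13)² + (-3−(-17))² = 0 + 196 = 196
d²(u, Hub-G) = (13−3)² + (-3−(-5))² = 100 + 4 = 104
u is equidistant from Hub-B and Hub-C (both at squared distance 80), and every other site is strictly farther — so u lies on the Hub-B–Hub-C Voronoi edge.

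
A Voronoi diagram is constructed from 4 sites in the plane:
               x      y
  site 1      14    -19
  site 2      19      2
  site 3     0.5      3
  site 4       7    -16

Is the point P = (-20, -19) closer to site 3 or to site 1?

site 3

Compare squared distances:
d²(P, site 3) = (-20−0.5)² + (-19−3)² = 420.25 + 484 = 904.25
d²(P, site 1) = (-20−14)² + (-19−(-19))² = 1156 + 0 = 1156
904.25 < 1156, so site 3 is closer.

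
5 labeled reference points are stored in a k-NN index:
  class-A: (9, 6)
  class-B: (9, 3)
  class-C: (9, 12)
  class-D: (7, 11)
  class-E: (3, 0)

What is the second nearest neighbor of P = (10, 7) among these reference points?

Squared Euclidean distances:
d²(P, class-A) = (10−9)² + (7−6)² = 1 + 1 = 2
d²(P, class-B) = (10−9)² + (7−3)² = 1 + 16 = 17
d²(P, class-C) = (10−9)² + (7−12)² = 1 + 25 = 26
d²(P, class-D) = (10−7)² + (7−11)² = 9 + 16 = 25
d²(P, class-E) = (10−3)² + (7−0)² = 49 + 49 = 98
Sorted ascending: class-A, class-B, class-D, … — the second-nearest is class-B.

class-B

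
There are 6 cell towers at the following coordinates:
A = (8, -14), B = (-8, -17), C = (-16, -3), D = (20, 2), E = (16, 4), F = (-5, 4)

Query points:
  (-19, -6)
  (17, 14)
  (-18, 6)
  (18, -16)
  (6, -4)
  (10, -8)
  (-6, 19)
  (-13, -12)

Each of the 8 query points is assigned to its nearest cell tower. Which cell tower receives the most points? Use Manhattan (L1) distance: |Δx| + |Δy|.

A

(-19, -6) — d to each: A:35, B:22, C:6, D:47, E:45, F:24 → nearest is C
(17, 14) — d to each: A:37, B:56, C:50, D:15, E:11, F:32 → nearest is E
(-18, 6) — d to each: A:46, B:33, C:11, D:42, E:36, F:15 → nearest is C
(18, -16) — d to each: A:12, B:27, C:47, D:20, E:22, F:43 → nearest is A
(6, -4) — d to each: A:12, B:27, C:23, D:20, E:18, F:19 → nearest is A
(10, -8) — d to each: A:8, B:27, C:31, D:20, E:18, F:27 → nearest is A
(-6, 19) — d to each: A:47, B:38, C:32, D:43, E:37, F:16 → nearest is F
(-13, -12) — d to each: A:23, B:10, C:12, D:47, E:45, F:24 → nearest is B
Tally — A:3, B:1, C:2, E:1, F:1. A captures the most (3).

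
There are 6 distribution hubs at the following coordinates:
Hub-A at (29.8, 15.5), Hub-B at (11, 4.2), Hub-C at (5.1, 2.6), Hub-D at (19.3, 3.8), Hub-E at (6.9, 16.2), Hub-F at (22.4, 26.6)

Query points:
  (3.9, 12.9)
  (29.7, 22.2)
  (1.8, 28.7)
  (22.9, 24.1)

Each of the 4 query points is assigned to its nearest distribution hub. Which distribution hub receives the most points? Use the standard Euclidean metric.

(3.9, 12.9) — d² to each: Hub-A:677.57, Hub-B:126.1, Hub-C:107.53, Hub-D:319.97, Hub-E:19.89, Hub-F:529.94 → nearest is Hub-E
(29.7, 22.2) — d² to each: Hub-A:44.9, Hub-B:673.69, Hub-C:989.32, Hub-D:446.72, Hub-E:555.84, Hub-F:72.65 → nearest is Hub-A
(1.8, 28.7) — d² to each: Hub-A:958.24, Hub-B:684.89, Hub-C:692.1, Hub-D:926.26, Hub-E:182.26, Hub-F:428.77 → nearest is Hub-E
(22.9, 24.1) — d² to each: Hub-A:121.57, Hub-B:537.62, Hub-C:779.09, Hub-D:425.05, Hub-E:318.41, Hub-F:6.5 → nearest is Hub-F
Tally — Hub-A:1, Hub-E:2, Hub-F:1. Hub-E captures the most (2).

Hub-E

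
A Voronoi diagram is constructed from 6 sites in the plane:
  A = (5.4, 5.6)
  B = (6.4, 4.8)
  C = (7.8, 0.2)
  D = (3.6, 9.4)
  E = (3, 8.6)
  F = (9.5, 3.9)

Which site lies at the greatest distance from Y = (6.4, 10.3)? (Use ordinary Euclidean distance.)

Compare squared distances (the ordering matches that of the actual distances):
|YA|² = (6.4−5.4)² + (10.3−5.6)² = 1 + 22.09 = 23.09
|YB|² = (6.4−6.4)² + (10.3−4.8)² = 0 + 30.25 = 30.25
|YC|² = (6.4−7.8)² + (10.3−0.2)² = 1.96 + 102.01 = 103.97
|YD|² = (6.4−3.6)² + (10.3−9.4)² = 7.84 + 0.81 = 8.65
|YE|² = (6.4−3)² + (10.3−8.6)² = 11.56 + 2.89 = 14.45
|YF|² = (6.4−9.5)² + (10.3−3.9)² = 9.61 + 40.96 = 50.57
The largest is to C.

C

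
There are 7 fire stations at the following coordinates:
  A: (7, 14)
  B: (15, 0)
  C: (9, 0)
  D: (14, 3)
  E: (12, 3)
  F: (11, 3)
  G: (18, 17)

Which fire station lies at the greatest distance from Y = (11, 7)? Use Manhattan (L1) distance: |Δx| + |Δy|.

G

d(Y,A) = 4 + 7 = 11
d(Y,B) = 4 + 7 = 11
d(Y,C) = 2 + 7 = 9
d(Y,D) = 3 + 4 = 7
d(Y,E) = 1 + 4 = 5
d(Y,F) = 0 + 4 = 4
d(Y,G) = 7 + 10 = 17
The largest is to G.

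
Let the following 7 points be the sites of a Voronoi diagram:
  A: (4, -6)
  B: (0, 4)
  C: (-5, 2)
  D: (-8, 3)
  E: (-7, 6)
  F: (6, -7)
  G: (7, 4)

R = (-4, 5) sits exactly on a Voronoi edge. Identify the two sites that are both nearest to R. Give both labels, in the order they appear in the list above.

C and E

Squared distances from R to each site:
|RA|² = (-4−4)² + (5−(-6))² = 64 + 121 = 185
|RB|² = (-4−0)² + (5−4)² = 16 + 1 = 17
|RC|² = (-4−(-5))² + (5−2)² = 1 + 9 = 10
|RD|² = (-4−(-8))² + (5−3)² = 16 + 4 = 20
|RE|² = (-4−(-7))² + (5−6)² = 9 + 1 = 10
|RF|² = (-4−6)² + (5−(-7))² = 100 + 144 = 244
|RG|² = (-4−7)² + (5−4)² = 121 + 1 = 122
R is equidistant from C and E (both at squared distance 10), and every other site is strictly farther — so R lies on the C–E Voronoi edge.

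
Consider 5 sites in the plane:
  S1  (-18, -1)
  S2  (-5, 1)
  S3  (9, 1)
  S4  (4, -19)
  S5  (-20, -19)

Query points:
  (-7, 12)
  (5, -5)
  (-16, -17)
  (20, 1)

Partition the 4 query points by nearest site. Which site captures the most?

(-7, 12) — d² to each: S1:290, S2:125, S3:377, S4:1082, S5:1130 → nearest is S2
(5, -5) — d² to each: S1:545, S2:136, S3:52, S4:197, S5:821 → nearest is S3
(-16, -17) — d² to each: S1:260, S2:445, S3:949, S4:404, S5:20 → nearest is S5
(20, 1) — d² to each: S1:1448, S2:625, S3:121, S4:656, S5:2000 → nearest is S3
Tally — S2:1, S3:2, S5:1. S3 captures the most (2).

S3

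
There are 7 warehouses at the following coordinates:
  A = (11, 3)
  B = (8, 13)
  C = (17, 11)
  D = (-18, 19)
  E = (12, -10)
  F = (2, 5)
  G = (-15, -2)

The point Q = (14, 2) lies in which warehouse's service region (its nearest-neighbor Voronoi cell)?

Since √ is increasing, it suffices to compare squared distances:
|QA|² = (14−11)² + (2−3)² = 9 + 1 = 10
|QB|² = (14−8)² + (2−13)² = 36 + 121 = 157
|QC|² = (14−17)² + (2−11)² = 9 + 81 = 90
|QD|² = (14−(-18))² + (2−19)² = 1024 + 289 = 1313
|QE|² = (14−12)² + (2−(-10))² = 4 + 144 = 148
|QF|² = (14−2)² + (2−5)² = 144 + 9 = 153
|QG|² = (14−(-15))² + (2−(-2))² = 841 + 16 = 857
The smallest is to A, so Q lies in the Voronoi region of A.

A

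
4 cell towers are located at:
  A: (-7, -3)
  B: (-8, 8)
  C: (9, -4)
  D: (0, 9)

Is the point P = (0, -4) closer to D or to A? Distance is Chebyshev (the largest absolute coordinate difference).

d(P,D) = max(0, 13) = 13
d(P,A) = max(7, 1) = 7
13 > 7, so A is closer.

A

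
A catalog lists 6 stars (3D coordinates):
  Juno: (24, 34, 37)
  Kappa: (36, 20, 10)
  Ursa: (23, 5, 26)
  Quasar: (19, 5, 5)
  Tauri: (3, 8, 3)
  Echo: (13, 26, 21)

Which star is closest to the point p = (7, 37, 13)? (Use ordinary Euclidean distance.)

Echo

Since √ is increasing, it suffices to compare squared distances:
d²(p, Juno) = (7−24)² + (37−34)² + (13−37)² = 289 + 9 + 576 = 874
d²(p, Kappa) = (7−36)² + (37−20)² + (13−10)² = 841 + 289 + 9 = 1139
d²(p, Ursa) = (7−23)² + (37−5)² + (13−26)² = 256 + 1024 + 169 = 1449
d²(p, Quasar) = (7−19)² + (37−5)² + (13−5)² = 144 + 1024 + 64 = 1232
d²(p, Tauri) = (7−3)² + (37−8)² + (13−3)² = 16 + 841 + 100 = 957
d²(p, Echo) = (7−13)² + (37−26)² + (13−21)² = 36 + 121 + 64 = 221
Minimum is at Echo.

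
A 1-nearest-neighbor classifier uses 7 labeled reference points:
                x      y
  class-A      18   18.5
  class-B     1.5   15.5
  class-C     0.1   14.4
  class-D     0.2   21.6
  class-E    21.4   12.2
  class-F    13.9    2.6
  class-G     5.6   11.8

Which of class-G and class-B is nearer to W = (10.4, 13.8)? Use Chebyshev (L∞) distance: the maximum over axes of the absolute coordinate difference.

d(W, class-G) = max(4.8, 2) = 4.8
d(W, class-B) = max(8.9, 1.7) = 8.9
4.8 < 8.9, so class-G is closer.

class-G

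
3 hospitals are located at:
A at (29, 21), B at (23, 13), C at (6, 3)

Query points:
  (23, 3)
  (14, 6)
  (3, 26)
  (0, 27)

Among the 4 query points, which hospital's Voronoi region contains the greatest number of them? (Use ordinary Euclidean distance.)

(23, 3) — d² to each: A:360, B:100, C:289 → nearest is B
(14, 6) — d² to each: A:450, B:130, C:73 → nearest is C
(3, 26) — d² to each: A:701, B:569, C:538 → nearest is C
(0, 27) — d² to each: A:877, B:725, C:612 → nearest is C
Tally — B:1, C:3. C captures the most (3).

C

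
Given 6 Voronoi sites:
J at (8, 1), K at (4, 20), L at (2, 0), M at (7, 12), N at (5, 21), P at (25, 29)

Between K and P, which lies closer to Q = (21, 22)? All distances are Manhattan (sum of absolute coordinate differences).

P

d(Q,K) = |21−4| + |22−20| = 17 + 2 = 19
d(Q,P) = |21−25| + |22−29| = 4 + 7 = 11
19 > 11, so P is closer.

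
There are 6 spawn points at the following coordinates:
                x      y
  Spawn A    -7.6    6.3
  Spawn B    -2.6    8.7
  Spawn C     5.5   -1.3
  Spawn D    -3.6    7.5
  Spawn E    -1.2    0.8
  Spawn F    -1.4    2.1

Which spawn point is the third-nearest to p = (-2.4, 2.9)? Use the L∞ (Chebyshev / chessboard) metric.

d(p, Spawn A) = max(5.2, 3.4) = 5.2
d(p, Spawn B) = max(0.2, 5.8) = 5.8
d(p, Spawn C) = max(7.9, 4.2) = 7.9
d(p, Spawn D) = max(1.2, 4.6) = 4.6
d(p, Spawn E) = max(1.2, 2.1) = 2.1
d(p, Spawn F) = max(1, 0.8) = 1
Sorted ascending: Spawn F, Spawn E, Spawn D, Spawn A, … — the third-nearest is Spawn D.

Spawn D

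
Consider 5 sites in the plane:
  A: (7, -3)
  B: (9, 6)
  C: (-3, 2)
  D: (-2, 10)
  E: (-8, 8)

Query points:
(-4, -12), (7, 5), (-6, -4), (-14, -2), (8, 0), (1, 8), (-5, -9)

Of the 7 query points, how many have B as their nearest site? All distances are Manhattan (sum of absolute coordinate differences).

(-4, -12) — d to each: A:20, B:31, C:15, D:24, E:24 → nearest is C
(7, 5) — d to each: A:8, B:3, C:13, D:14, E:18 → nearest is B
(-6, -4) — d to each: A:14, B:25, C:9, D:18, E:14 → nearest is C
(-14, -2) — d to each: A:22, B:31, C:15, D:24, E:16 → nearest is C
(8, 0) — d to each: A:4, B:7, C:13, D:20, E:24 → nearest is A
(1, 8) — d to each: A:17, B:10, C:10, D:5, E:9 → nearest is D
(-5, -9) — d to each: A:18, B:29, C:13, D:22, E:20 → nearest is C
1 of the 7 points has B as nearest.

1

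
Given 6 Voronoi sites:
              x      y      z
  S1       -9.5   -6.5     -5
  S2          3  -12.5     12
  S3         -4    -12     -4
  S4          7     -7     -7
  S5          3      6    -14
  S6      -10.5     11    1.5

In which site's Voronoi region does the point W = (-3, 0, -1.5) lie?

Compare squared distances (the ordering matches that of the actual distances):
|WS1|² = (-3−(-9.5))² + (0−(-6.5))² + (-1.5−(-5))² = 42.25 + 42.25 + 12.25 = 96.75
|WS2|² = (-3−3)² + (0−(-12.5))² + (-1.5−12)² = 36 + 156.25 + 182.25 = 374.5
|WS3|² = (-3−(-4))² + (0−(-12))² + (-1.5−(-4))² = 1 + 144 + 6.25 = 151.25
|WS4|² = (-3−7)² + (0−(-7))² + (-1.5−(-7))² = 100 + 49 + 30.25 = 179.25
|WS5|² = (-3−3)² + (0−6)² + (-1.5−(-14))² = 36 + 36 + 156.25 = 228.25
|WS6|² = (-3−(-10.5))² + (0−11)² + (-1.5−1.5)² = 56.25 + 121 + 9 = 186.25
S1 is nearest.

S1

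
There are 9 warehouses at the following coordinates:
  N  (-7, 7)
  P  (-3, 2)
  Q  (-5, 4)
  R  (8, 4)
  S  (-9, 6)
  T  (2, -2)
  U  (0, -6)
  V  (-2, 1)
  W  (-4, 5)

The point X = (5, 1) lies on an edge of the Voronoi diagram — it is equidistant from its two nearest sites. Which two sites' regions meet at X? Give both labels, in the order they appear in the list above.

Squared distances from X to each site:
|XN|² = (5−(-7))² + (1−7)² = 144 + 36 = 180
|XP|² = (5−(-3))² + (1−2)² = 64 + 1 = 65
|XQ|² = (5−(-5))² + (1−4)² = 100 + 9 = 109
|XR|² = (5−8)² + (1−4)² = 9 + 9 = 18
|XS|² = (5−(-9))² + (1−6)² = 196 + 25 = 221
|XT|² = (5−2)² + (1−(-2))² = 9 + 9 = 18
|XU|² = (5−0)² + (1−(-6))² = 25 + 49 = 74
|XV|² = (5−(-2))² + (1−1)² = 49 + 0 = 49
|XW|² = (5−(-4))² + (1−5)² = 81 + 16 = 97
X is equidistant from R and T (both at squared distance 18), and every other site is strictly farther — so X lies on the R–T Voronoi edge.

R and T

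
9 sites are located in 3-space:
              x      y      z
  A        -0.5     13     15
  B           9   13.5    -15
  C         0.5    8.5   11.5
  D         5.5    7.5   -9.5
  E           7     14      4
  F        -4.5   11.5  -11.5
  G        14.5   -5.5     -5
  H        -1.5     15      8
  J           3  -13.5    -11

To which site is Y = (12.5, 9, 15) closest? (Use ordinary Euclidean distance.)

Compare squared distances (the ordering matches that of the actual distances):
|YA|² = (12.5−(-0.5))² + (9−13)² + (15−15)² = 169 + 16 + 0 = 185
|YB|² = (12.5−9)² + (9−13.5)² + (15−(-15))² = 12.25 + 20.25 + 900 = 932.5
|YC|² = (12.5−0.5)² + (9−8.5)² + (15−11.5)² = 144 + 0.25 + 12.25 = 156.5
|YD|² = (12.5−5.5)² + (9−7.5)² + (15−(-9.5))² = 49 + 2.25 + 600.25 = 651.5
|YE|² = (12.5−7)² + (9−14)² + (15−4)² = 30.25 + 25 + 121 = 176.25
|YF|² = (12.5−(-4.5))² + (9−11.5)² + (15−(-11.5))² = 289 + 6.25 + 702.25 = 997.5
|YG|² = (12.5−14.5)² + (9−(-5.5))² + (15−(-5))² = 4 + 210.25 + 400 = 614.25
|YH|² = (12.5−(-1.5))² + (9−15)² + (15−8)² = 196 + 36 + 49 = 281
|YJ|² = (12.5−3)² + (9−(-13.5))² + (15−(-11))² = 90.25 + 506.25 + 676 = 1272.5
Minimum is at C.

C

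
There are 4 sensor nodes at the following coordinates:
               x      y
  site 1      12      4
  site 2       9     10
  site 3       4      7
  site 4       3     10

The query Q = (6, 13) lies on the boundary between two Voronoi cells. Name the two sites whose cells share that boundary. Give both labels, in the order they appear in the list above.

site 2 and site 4

Squared distances from Q to each site:
d²(Q, site 1) = (6−12)² + (13−4)² = 36 + 81 = 117
d²(Q, site 2) = (6−9)² + (13−10)² = 9 + 9 = 18
d²(Q, site 3) = (6−4)² + (13−7)² = 4 + 36 = 40
d²(Q, site 4) = (6−3)² + (13−10)² = 9 + 9 = 18
Q is equidistant from site 2 and site 4 (both at squared distance 18), and every other site is strictly farther — so Q lies on the site 2–site 4 Voronoi edge.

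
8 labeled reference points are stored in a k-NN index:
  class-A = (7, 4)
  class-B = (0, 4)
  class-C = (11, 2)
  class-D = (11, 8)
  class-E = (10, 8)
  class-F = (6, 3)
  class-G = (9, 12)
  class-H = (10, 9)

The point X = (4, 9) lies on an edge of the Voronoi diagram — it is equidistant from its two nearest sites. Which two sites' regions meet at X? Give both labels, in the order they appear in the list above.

class-A and class-G

Squared distances from X to each site:
d²(X, class-A) = 9 + 25 = 34
d²(X, class-B) = 16 + 25 = 41
d²(X, class-C) = 49 + 49 = 98
d²(X, class-D) = 49 + 1 = 50
d²(X, class-E) = 36 + 1 = 37
d²(X, class-F) = 4 + 36 = 40
d²(X, class-G) = 25 + 9 = 34
d²(X, class-H) = 36 + 0 = 36
X is equidistant from class-A and class-G (both at squared distance 34), and every other site is strictly farther — so X lies on the class-A–class-G Voronoi edge.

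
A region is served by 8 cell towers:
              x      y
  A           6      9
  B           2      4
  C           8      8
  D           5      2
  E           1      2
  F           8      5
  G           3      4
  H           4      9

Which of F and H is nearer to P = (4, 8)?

Compare squared distances:
|PF|² = (4−8)² + (8−5)² = 16 + 9 = 25
|PH|² = (4−4)² + (8−9)² = 0 + 1 = 1
25 > 1, so H is closer.

H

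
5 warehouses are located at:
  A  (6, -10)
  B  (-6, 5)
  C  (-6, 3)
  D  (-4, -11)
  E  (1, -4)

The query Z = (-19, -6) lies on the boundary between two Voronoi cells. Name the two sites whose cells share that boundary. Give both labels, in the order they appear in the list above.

C and D

Squared distances from Z to each site:
|ZA|² = (-19−6)² + (-6−(-10))² = 625 + 16 = 641
|ZB|² = (-19−(-6))² + (-6−5)² = 169 + 121 = 290
|ZC|² = (-19−(-6))² + (-6−3)² = 169 + 81 = 250
|ZD|² = (-19−(-4))² + (-6−(-11))² = 225 + 25 = 250
|ZE|² = (-19−1)² + (-6−(-4))² = 400 + 4 = 404
Z is equidistant from C and D (both at squared distance 250), and every other site is strictly farther — so Z lies on the C–D Voronoi edge.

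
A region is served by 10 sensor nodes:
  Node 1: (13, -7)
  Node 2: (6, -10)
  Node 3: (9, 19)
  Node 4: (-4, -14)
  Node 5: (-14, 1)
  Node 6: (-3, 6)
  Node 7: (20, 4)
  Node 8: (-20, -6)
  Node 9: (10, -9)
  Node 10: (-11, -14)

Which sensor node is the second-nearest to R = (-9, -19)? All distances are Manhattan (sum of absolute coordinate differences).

d(R, Node 1) = |-9−13| + |-19−(-7)| = 22 + 12 = 34
d(R, Node 2) = |-9−6| + |-19−(-10)| = 15 + 9 = 24
d(R, Node 3) = |-9−9| + |-19−19| = 18 + 38 = 56
d(R, Node 4) = |-9−(-4)| + |-19−(-14)| = 5 + 5 = 10
d(R, Node 5) = |-9−(-14)| + |-19−1| = 5 + 20 = 25
d(R, Node 6) = |-9−(-3)| + |-19−6| = 6 + 25 = 31
d(R, Node 7) = |-9−20| + |-19−4| = 29 + 23 = 52
d(R, Node 8) = |-9−(-20)| + |-19−(-6)| = 11 + 13 = 24
d(R, Node 9) = |-9−10| + |-19−(-9)| = 19 + 10 = 29
d(R, Node 10) = |-9−(-11)| + |-19−(-14)| = 2 + 5 = 7
Sorted ascending: Node 10, Node 4, Node 2, … — the second-nearest is Node 4.

Node 4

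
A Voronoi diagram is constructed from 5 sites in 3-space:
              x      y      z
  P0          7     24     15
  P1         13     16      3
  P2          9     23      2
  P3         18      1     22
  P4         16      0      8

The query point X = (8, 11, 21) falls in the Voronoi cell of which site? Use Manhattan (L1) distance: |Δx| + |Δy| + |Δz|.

d(X,P0) = |8−7| + |11−24| + |21−15| = 1 + 13 + 6 = 20
d(X,P1) = |8−13| + |11−16| + |21−3| = 5 + 5 + 18 = 28
d(X,P2) = |8−9| + |11−23| + |21−2| = 1 + 12 + 19 = 32
d(X,P3) = |8−18| + |11−1| + |21−22| = 10 + 10 + 1 = 21
d(X,P4) = |8−16| + |11−0| + |21−8| = 8 + 11 + 13 = 32
P0 is nearest.

P0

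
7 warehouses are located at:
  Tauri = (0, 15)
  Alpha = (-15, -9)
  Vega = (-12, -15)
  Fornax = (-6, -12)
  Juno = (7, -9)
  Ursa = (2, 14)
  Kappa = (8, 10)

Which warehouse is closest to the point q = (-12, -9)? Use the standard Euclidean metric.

Alpha

Since √ is increasing, it suffices to compare squared distances:
d²(q, Tauri) = 144 + 576 = 720
d²(q, Alpha) = 9 + 0 = 9
d²(q, Vega) = 0 + 36 = 36
d²(q, Fornax) = 36 + 9 = 45
d²(q, Juno) = 361 + 0 = 361
d²(q, Ursa) = 196 + 529 = 725
d²(q, Kappa) = 400 + 361 = 761
The smallest is to Alpha, so q lies in the Voronoi region of Alpha.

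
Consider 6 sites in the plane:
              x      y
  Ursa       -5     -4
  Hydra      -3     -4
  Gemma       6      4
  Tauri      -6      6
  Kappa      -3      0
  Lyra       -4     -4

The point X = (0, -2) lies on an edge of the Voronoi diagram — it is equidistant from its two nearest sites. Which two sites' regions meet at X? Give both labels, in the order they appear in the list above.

Squared distances from X to each site:
d²(X, Ursa) = (0−(-5))² + (-2−(-4))² = 25 + 4 = 29
d²(X, Hydra) = (0−(-3))² + (-2−(-4))² = 9 + 4 = 13
d²(X, Gemma) = (0−6)² + (-2−4)² = 36 + 36 = 72
d²(X, Tauri) = (0−(-6))² + (-2−6)² = 36 + 64 = 100
d²(X, Kappa) = (0−(-3))² + (-2−0)² = 9 + 4 = 13
d²(X, Lyra) = (0−(-4))² + (-2−(-4))² = 16 + 4 = 20
X is equidistant from Hydra and Kappa (both at squared distance 13), and every other site is strictly farther — so X lies on the Hydra–Kappa Voronoi edge.

Hydra and Kappa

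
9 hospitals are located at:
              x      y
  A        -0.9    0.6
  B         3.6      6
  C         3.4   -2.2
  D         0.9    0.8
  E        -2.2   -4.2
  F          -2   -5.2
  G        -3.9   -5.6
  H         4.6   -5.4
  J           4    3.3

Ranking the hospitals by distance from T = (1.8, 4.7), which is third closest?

D

Compare squared distances (the ordering matches that of the actual distances):
|TA|² = 7.29 + 16.81 = 24.1
|TB|² = 3.24 + 1.69 = 4.93
|TC|² = 2.56 + 47.61 = 50.17
|TD|² = 0.81 + 15.21 = 16.02
|TE|² = 16 + 79.21 = 95.21
|TF|² = 14.44 + 98.01 = 112.45
|TG|² = 32.49 + 106.09 = 138.58
|TH|² = 7.84 + 102.01 = 109.85
|TJ|² = 4.84 + 1.96 = 6.8
Sorted ascending: B, J, D, A, … — the third-nearest is D.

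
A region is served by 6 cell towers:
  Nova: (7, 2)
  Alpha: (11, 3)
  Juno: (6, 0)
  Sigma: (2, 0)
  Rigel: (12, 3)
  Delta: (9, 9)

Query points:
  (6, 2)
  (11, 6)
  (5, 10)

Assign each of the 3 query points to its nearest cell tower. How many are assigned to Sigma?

(6, 2) — d² to each: Nova:1, Alpha:26, Juno:4, Sigma:20, Rigel:37, Delta:58 → nearest is Nova
(11, 6) — d² to each: Nova:32, Alpha:9, Juno:61, Sigma:117, Rigel:10, Delta:13 → nearest is Alpha
(5, 10) — d² to each: Nova:68, Alpha:85, Juno:101, Sigma:109, Rigel:98, Delta:17 → nearest is Delta
0 of the 3 points have Sigma as nearest.

0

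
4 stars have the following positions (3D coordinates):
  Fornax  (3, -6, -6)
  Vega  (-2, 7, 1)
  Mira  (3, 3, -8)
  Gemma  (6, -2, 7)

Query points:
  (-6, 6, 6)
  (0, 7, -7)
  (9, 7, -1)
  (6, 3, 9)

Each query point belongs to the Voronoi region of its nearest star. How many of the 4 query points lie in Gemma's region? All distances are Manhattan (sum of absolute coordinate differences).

(-6, 6, 6) — d to each: Fornax:33, Vega:10, Mira:26, Gemma:21 → nearest is Vega
(0, 7, -7) — d to each: Fornax:17, Vega:10, Mira:8, Gemma:29 → nearest is Mira
(9, 7, -1) — d to each: Fornax:24, Vega:13, Mira:17, Gemma:20 → nearest is Vega
(6, 3, 9) — d to each: Fornax:27, Vega:20, Mira:20, Gemma:7 → nearest is Gemma
1 of the 4 points has Gemma as nearest.

1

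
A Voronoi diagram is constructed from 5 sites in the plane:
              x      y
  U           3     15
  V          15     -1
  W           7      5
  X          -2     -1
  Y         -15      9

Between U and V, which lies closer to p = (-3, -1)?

Compare squared distances:
|pU|² = (-3−3)² + (-1−15)² = 36 + 256 = 292
|pV|² = (-3−15)² + (-1−(-1))² = 324 + 0 = 324
292 < 324, so U is closer.

U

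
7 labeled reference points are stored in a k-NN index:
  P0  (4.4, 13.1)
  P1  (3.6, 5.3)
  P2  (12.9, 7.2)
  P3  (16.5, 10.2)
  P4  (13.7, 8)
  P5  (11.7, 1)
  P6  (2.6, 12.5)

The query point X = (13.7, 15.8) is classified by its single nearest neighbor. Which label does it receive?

Squared Euclidean distances:
|XP0|² = 86.49 + 7.29 = 93.78
|XP1|² = 102.01 + 110.25 = 212.26
|XP2|² = 0.64 + 73.96 = 74.6
|XP3|² = 7.84 + 31.36 = 39.2
|XP4|² = 0 + 60.84 = 60.84
|XP5|² = 4 + 219.04 = 223.04
|XP6|² = 123.21 + 10.89 = 134.1
The smallest is to P3, so X lies in the Voronoi region of P3.

P3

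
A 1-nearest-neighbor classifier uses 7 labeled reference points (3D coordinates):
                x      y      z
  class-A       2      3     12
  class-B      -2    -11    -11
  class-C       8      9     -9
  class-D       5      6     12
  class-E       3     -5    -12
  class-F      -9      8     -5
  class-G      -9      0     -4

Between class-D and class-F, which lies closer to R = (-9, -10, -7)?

class-F

Compare squared distances:
d²(R, class-D) = (-9−5)² + (-10−6)² + (-7−12)² = 196 + 256 + 361 = 813
d²(R, class-F) = (-9−(-9))² + (-10−8)² + (-7−(-5))² = 0 + 324 + 4 = 328
813 > 328, so class-F is closer.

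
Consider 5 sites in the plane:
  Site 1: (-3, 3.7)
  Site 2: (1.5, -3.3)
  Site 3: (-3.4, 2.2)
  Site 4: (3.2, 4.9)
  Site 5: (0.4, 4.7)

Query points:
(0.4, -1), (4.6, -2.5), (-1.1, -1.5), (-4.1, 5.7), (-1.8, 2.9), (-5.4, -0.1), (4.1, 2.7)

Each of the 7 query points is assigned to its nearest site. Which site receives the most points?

(0.4, -1) — d² to each: Site 1:33.65, Site 2:6.5, Site 3:24.68, Site 4:42.65, Site 5:32.49 → nearest is Site 2
(4.6, -2.5) — d² to each: Site 1:96.2, Site 2:10.25, Site 3:86.09, Site 4:56.72, Site 5:69.48 → nearest is Site 2
(-1.1, -1.5) — d² to each: Site 1:30.65, Site 2:10, Site 3:18.98, Site 4:59.45, Site 5:40.69 → nearest is Site 2
(-4.1, 5.7) — d² to each: Site 1:5.21, Site 2:112.36, Site 3:12.74, Site 4:53.93, Site 5:21.25 → nearest is Site 1
(-1.8, 2.9) — d² to each: Site 1:2.08, Site 2:49.33, Site 3:3.05, Site 4:29, Site 5:8.08 → nearest is Site 1
(-5.4, -0.1) — d² to each: Site 1:20.2, Site 2:57.85, Site 3:9.29, Site 4:98.96, Site 5:56.68 → nearest is Site 3
(4.1, 2.7) — d² to each: Site 1:51.41, Site 2:42.76, Site 3:56.5, Site 4:5.65, Site 5:17.69 → nearest is Site 4
Tally — Site 1:2, Site 2:3, Site 3:1, Site 4:1. Site 2 captures the most (3).

Site 2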